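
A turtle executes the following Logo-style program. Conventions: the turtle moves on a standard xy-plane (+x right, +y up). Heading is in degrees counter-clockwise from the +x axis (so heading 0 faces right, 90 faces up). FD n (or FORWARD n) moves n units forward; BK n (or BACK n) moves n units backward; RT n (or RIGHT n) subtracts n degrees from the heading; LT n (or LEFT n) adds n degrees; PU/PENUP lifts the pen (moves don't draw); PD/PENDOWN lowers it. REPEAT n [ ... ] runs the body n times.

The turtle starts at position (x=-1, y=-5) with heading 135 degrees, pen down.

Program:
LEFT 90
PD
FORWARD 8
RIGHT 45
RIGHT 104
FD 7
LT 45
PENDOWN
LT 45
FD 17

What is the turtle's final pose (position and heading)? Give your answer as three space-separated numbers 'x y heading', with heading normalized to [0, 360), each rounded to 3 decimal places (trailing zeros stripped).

Executing turtle program step by step:
Start: pos=(-1,-5), heading=135, pen down
LT 90: heading 135 -> 225
PD: pen down
FD 8: (-1,-5) -> (-6.657,-10.657) [heading=225, draw]
RT 45: heading 225 -> 180
RT 104: heading 180 -> 76
FD 7: (-6.657,-10.657) -> (-4.963,-3.865) [heading=76, draw]
LT 45: heading 76 -> 121
PD: pen down
LT 45: heading 121 -> 166
FD 17: (-4.963,-3.865) -> (-21.458,0.248) [heading=166, draw]
Final: pos=(-21.458,0.248), heading=166, 3 segment(s) drawn

Answer: -21.458 0.248 166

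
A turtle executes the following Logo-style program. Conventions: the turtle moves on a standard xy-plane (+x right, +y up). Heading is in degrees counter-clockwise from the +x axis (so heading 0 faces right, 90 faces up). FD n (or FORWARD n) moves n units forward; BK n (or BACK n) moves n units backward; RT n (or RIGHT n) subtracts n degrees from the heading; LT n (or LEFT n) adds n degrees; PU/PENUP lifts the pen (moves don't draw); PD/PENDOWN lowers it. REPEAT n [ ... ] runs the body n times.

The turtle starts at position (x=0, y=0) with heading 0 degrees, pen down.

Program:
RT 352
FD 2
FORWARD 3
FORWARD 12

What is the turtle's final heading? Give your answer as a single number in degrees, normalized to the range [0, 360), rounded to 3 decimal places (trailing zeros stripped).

Executing turtle program step by step:
Start: pos=(0,0), heading=0, pen down
RT 352: heading 0 -> 8
FD 2: (0,0) -> (1.981,0.278) [heading=8, draw]
FD 3: (1.981,0.278) -> (4.951,0.696) [heading=8, draw]
FD 12: (4.951,0.696) -> (16.835,2.366) [heading=8, draw]
Final: pos=(16.835,2.366), heading=8, 3 segment(s) drawn

Answer: 8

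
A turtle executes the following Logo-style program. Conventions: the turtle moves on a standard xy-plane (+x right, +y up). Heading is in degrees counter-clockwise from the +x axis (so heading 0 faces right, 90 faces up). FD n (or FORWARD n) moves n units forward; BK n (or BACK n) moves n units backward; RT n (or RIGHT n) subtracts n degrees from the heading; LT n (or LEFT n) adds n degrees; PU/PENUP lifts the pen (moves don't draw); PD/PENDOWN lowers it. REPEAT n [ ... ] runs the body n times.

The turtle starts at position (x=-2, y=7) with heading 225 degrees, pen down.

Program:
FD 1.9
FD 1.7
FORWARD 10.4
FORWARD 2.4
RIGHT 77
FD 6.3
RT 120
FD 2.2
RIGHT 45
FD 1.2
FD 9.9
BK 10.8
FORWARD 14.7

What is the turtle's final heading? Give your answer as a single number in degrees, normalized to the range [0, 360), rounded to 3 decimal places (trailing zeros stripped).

Executing turtle program step by step:
Start: pos=(-2,7), heading=225, pen down
FD 1.9: (-2,7) -> (-3.344,5.656) [heading=225, draw]
FD 1.7: (-3.344,5.656) -> (-4.546,4.454) [heading=225, draw]
FD 10.4: (-4.546,4.454) -> (-11.899,-2.899) [heading=225, draw]
FD 2.4: (-11.899,-2.899) -> (-13.597,-4.597) [heading=225, draw]
RT 77: heading 225 -> 148
FD 6.3: (-13.597,-4.597) -> (-18.939,-1.258) [heading=148, draw]
RT 120: heading 148 -> 28
FD 2.2: (-18.939,-1.258) -> (-16.997,-0.225) [heading=28, draw]
RT 45: heading 28 -> 343
FD 1.2: (-16.997,-0.225) -> (-15.849,-0.576) [heading=343, draw]
FD 9.9: (-15.849,-0.576) -> (-6.382,-3.471) [heading=343, draw]
BK 10.8: (-6.382,-3.471) -> (-16.71,-0.313) [heading=343, draw]
FD 14.7: (-16.71,-0.313) -> (-2.652,-4.611) [heading=343, draw]
Final: pos=(-2.652,-4.611), heading=343, 10 segment(s) drawn

Answer: 343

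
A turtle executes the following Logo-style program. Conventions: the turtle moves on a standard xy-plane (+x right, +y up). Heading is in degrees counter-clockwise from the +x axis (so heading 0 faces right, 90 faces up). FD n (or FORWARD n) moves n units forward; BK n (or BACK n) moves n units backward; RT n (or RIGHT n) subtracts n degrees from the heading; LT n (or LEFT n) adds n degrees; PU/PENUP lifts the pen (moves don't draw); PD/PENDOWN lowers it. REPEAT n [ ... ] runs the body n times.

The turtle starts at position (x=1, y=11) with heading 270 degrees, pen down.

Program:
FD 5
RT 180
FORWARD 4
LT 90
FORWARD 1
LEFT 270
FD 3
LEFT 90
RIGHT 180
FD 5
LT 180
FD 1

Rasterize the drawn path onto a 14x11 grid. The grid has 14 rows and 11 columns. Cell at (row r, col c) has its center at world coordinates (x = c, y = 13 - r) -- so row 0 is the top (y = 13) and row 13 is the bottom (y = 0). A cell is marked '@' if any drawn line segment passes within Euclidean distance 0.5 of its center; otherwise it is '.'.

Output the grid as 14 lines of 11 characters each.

Segment 0: (1,11) -> (1,6)
Segment 1: (1,6) -> (1,10)
Segment 2: (1,10) -> (-0,10)
Segment 3: (-0,10) -> (0,13)
Segment 4: (0,13) -> (5,13)
Segment 5: (5,13) -> (4,13)

Answer: @@@@@@.....
@..........
@@.........
@@.........
.@.........
.@.........
.@.........
.@.........
...........
...........
...........
...........
...........
...........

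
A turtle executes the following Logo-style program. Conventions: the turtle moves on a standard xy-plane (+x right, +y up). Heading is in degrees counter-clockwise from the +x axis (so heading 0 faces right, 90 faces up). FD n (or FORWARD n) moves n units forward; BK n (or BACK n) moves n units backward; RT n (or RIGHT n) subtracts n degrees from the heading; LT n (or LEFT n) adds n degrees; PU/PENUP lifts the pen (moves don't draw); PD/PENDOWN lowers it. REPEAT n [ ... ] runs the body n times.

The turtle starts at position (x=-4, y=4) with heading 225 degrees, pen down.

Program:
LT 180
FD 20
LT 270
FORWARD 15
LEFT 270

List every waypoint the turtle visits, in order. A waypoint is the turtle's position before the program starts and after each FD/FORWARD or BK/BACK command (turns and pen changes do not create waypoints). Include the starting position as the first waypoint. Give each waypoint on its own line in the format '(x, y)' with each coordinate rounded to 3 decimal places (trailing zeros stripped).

Executing turtle program step by step:
Start: pos=(-4,4), heading=225, pen down
LT 180: heading 225 -> 45
FD 20: (-4,4) -> (10.142,18.142) [heading=45, draw]
LT 270: heading 45 -> 315
FD 15: (10.142,18.142) -> (20.749,7.536) [heading=315, draw]
LT 270: heading 315 -> 225
Final: pos=(20.749,7.536), heading=225, 2 segment(s) drawn
Waypoints (3 total):
(-4, 4)
(10.142, 18.142)
(20.749, 7.536)

Answer: (-4, 4)
(10.142, 18.142)
(20.749, 7.536)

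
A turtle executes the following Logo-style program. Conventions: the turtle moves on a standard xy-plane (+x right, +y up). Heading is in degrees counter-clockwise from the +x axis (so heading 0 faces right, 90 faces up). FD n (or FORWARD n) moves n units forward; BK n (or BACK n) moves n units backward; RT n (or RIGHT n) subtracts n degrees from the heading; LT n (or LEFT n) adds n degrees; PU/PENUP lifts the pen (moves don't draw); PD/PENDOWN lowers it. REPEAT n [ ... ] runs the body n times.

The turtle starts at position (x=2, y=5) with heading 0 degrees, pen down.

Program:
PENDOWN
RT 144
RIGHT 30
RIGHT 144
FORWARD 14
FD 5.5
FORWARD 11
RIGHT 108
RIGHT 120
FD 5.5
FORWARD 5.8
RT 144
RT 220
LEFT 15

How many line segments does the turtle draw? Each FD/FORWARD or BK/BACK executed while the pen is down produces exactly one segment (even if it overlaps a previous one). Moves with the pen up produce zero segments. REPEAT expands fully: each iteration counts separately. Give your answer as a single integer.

Executing turtle program step by step:
Start: pos=(2,5), heading=0, pen down
PD: pen down
RT 144: heading 0 -> 216
RT 30: heading 216 -> 186
RT 144: heading 186 -> 42
FD 14: (2,5) -> (12.404,14.368) [heading=42, draw]
FD 5.5: (12.404,14.368) -> (16.491,18.048) [heading=42, draw]
FD 11: (16.491,18.048) -> (24.666,25.408) [heading=42, draw]
RT 108: heading 42 -> 294
RT 120: heading 294 -> 174
FD 5.5: (24.666,25.408) -> (19.196,25.983) [heading=174, draw]
FD 5.8: (19.196,25.983) -> (13.428,26.59) [heading=174, draw]
RT 144: heading 174 -> 30
RT 220: heading 30 -> 170
LT 15: heading 170 -> 185
Final: pos=(13.428,26.59), heading=185, 5 segment(s) drawn
Segments drawn: 5

Answer: 5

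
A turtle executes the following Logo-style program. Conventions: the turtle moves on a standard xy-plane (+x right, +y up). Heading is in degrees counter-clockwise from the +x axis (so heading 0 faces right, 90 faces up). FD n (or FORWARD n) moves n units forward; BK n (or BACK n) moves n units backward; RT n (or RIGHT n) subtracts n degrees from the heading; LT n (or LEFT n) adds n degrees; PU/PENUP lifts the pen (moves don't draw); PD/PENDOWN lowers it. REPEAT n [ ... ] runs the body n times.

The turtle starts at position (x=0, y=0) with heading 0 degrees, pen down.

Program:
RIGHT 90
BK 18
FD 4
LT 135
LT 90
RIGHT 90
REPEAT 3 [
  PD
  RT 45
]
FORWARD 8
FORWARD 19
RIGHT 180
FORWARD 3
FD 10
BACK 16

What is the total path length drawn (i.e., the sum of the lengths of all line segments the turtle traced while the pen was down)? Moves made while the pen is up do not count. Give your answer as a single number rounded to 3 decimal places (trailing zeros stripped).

Executing turtle program step by step:
Start: pos=(0,0), heading=0, pen down
RT 90: heading 0 -> 270
BK 18: (0,0) -> (0,18) [heading=270, draw]
FD 4: (0,18) -> (0,14) [heading=270, draw]
LT 135: heading 270 -> 45
LT 90: heading 45 -> 135
RT 90: heading 135 -> 45
REPEAT 3 [
  -- iteration 1/3 --
  PD: pen down
  RT 45: heading 45 -> 0
  -- iteration 2/3 --
  PD: pen down
  RT 45: heading 0 -> 315
  -- iteration 3/3 --
  PD: pen down
  RT 45: heading 315 -> 270
]
FD 8: (0,14) -> (0,6) [heading=270, draw]
FD 19: (0,6) -> (0,-13) [heading=270, draw]
RT 180: heading 270 -> 90
FD 3: (0,-13) -> (0,-10) [heading=90, draw]
FD 10: (0,-10) -> (0,0) [heading=90, draw]
BK 16: (0,0) -> (0,-16) [heading=90, draw]
Final: pos=(0,-16), heading=90, 7 segment(s) drawn

Segment lengths:
  seg 1: (0,0) -> (0,18), length = 18
  seg 2: (0,18) -> (0,14), length = 4
  seg 3: (0,14) -> (0,6), length = 8
  seg 4: (0,6) -> (0,-13), length = 19
  seg 5: (0,-13) -> (0,-10), length = 3
  seg 6: (0,-10) -> (0,0), length = 10
  seg 7: (0,0) -> (0,-16), length = 16
Total = 78

Answer: 78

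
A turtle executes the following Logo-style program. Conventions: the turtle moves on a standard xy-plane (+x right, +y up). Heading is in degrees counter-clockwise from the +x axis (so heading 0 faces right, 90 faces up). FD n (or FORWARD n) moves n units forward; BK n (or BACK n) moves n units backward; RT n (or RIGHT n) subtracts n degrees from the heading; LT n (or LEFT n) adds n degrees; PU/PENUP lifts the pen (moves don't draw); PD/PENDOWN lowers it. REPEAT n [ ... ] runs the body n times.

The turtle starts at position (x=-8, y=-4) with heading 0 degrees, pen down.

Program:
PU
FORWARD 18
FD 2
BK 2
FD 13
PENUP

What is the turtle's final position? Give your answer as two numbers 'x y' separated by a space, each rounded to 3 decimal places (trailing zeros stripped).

Executing turtle program step by step:
Start: pos=(-8,-4), heading=0, pen down
PU: pen up
FD 18: (-8,-4) -> (10,-4) [heading=0, move]
FD 2: (10,-4) -> (12,-4) [heading=0, move]
BK 2: (12,-4) -> (10,-4) [heading=0, move]
FD 13: (10,-4) -> (23,-4) [heading=0, move]
PU: pen up
Final: pos=(23,-4), heading=0, 0 segment(s) drawn

Answer: 23 -4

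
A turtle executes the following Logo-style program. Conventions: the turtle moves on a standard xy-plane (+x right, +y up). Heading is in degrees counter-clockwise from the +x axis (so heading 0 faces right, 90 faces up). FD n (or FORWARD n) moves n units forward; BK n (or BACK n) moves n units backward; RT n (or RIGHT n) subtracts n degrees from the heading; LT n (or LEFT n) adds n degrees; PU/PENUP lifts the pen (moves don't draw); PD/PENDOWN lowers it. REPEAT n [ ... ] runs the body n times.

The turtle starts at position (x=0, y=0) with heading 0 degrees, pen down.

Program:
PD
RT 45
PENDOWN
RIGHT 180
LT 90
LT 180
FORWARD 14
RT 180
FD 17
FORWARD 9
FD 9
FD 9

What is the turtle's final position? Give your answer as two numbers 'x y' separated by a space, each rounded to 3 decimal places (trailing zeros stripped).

Answer: -21.213 -21.213

Derivation:
Executing turtle program step by step:
Start: pos=(0,0), heading=0, pen down
PD: pen down
RT 45: heading 0 -> 315
PD: pen down
RT 180: heading 315 -> 135
LT 90: heading 135 -> 225
LT 180: heading 225 -> 45
FD 14: (0,0) -> (9.899,9.899) [heading=45, draw]
RT 180: heading 45 -> 225
FD 17: (9.899,9.899) -> (-2.121,-2.121) [heading=225, draw]
FD 9: (-2.121,-2.121) -> (-8.485,-8.485) [heading=225, draw]
FD 9: (-8.485,-8.485) -> (-14.849,-14.849) [heading=225, draw]
FD 9: (-14.849,-14.849) -> (-21.213,-21.213) [heading=225, draw]
Final: pos=(-21.213,-21.213), heading=225, 5 segment(s) drawn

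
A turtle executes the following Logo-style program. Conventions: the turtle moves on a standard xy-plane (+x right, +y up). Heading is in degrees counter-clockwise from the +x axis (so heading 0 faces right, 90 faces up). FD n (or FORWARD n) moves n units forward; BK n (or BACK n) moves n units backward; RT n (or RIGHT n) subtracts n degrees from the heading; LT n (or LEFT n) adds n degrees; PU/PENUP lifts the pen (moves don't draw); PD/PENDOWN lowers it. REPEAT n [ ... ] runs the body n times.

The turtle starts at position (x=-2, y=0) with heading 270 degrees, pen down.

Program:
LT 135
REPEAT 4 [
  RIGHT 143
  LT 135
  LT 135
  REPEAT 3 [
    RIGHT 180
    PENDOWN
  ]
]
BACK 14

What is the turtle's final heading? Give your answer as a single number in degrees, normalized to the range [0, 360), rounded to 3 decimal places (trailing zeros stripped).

Answer: 193

Derivation:
Executing turtle program step by step:
Start: pos=(-2,0), heading=270, pen down
LT 135: heading 270 -> 45
REPEAT 4 [
  -- iteration 1/4 --
  RT 143: heading 45 -> 262
  LT 135: heading 262 -> 37
  LT 135: heading 37 -> 172
  REPEAT 3 [
    -- iteration 1/3 --
    RT 180: heading 172 -> 352
    PD: pen down
    -- iteration 2/3 --
    RT 180: heading 352 -> 172
    PD: pen down
    -- iteration 3/3 --
    RT 180: heading 172 -> 352
    PD: pen down
  ]
  -- iteration 2/4 --
  RT 143: heading 352 -> 209
  LT 135: heading 209 -> 344
  LT 135: heading 344 -> 119
  REPEAT 3 [
    -- iteration 1/3 --
    RT 180: heading 119 -> 299
    PD: pen down
    -- iteration 2/3 --
    RT 180: heading 299 -> 119
    PD: pen down
    -- iteration 3/3 --
    RT 180: heading 119 -> 299
    PD: pen down
  ]
  -- iteration 3/4 --
  RT 143: heading 299 -> 156
  LT 135: heading 156 -> 291
  LT 135: heading 291 -> 66
  REPEAT 3 [
    -- iteration 1/3 --
    RT 180: heading 66 -> 246
    PD: pen down
    -- iteration 2/3 --
    RT 180: heading 246 -> 66
    PD: pen down
    -- iteration 3/3 --
    RT 180: heading 66 -> 246
    PD: pen down
  ]
  -- iteration 4/4 --
  RT 143: heading 246 -> 103
  LT 135: heading 103 -> 238
  LT 135: heading 238 -> 13
  REPEAT 3 [
    -- iteration 1/3 --
    RT 180: heading 13 -> 193
    PD: pen down
    -- iteration 2/3 --
    RT 180: heading 193 -> 13
    PD: pen down
    -- iteration 3/3 --
    RT 180: heading 13 -> 193
    PD: pen down
  ]
]
BK 14: (-2,0) -> (11.641,3.149) [heading=193, draw]
Final: pos=(11.641,3.149), heading=193, 1 segment(s) drawn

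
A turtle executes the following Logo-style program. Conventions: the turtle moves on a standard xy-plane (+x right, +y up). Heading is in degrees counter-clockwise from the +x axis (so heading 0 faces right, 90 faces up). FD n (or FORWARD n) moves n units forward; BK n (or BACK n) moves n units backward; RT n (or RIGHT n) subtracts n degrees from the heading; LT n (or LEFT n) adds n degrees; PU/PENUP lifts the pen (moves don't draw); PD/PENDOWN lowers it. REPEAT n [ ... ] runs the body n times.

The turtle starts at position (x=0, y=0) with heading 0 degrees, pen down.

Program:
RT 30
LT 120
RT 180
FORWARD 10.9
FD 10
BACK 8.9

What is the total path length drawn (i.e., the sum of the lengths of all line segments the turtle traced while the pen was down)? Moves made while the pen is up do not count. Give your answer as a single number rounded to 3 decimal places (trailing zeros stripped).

Answer: 29.8

Derivation:
Executing turtle program step by step:
Start: pos=(0,0), heading=0, pen down
RT 30: heading 0 -> 330
LT 120: heading 330 -> 90
RT 180: heading 90 -> 270
FD 10.9: (0,0) -> (0,-10.9) [heading=270, draw]
FD 10: (0,-10.9) -> (0,-20.9) [heading=270, draw]
BK 8.9: (0,-20.9) -> (0,-12) [heading=270, draw]
Final: pos=(0,-12), heading=270, 3 segment(s) drawn

Segment lengths:
  seg 1: (0,0) -> (0,-10.9), length = 10.9
  seg 2: (0,-10.9) -> (0,-20.9), length = 10
  seg 3: (0,-20.9) -> (0,-12), length = 8.9
Total = 29.8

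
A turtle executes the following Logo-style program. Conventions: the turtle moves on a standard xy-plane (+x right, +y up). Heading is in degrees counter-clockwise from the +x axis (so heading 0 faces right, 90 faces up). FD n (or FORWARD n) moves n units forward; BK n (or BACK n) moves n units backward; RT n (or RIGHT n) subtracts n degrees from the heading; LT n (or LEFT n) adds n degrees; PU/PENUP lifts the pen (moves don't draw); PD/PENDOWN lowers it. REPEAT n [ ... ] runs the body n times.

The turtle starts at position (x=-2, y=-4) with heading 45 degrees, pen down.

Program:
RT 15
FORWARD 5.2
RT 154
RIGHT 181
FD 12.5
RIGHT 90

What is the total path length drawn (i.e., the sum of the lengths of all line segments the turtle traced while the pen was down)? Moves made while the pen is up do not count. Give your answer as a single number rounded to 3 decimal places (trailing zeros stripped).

Answer: 17.7

Derivation:
Executing turtle program step by step:
Start: pos=(-2,-4), heading=45, pen down
RT 15: heading 45 -> 30
FD 5.2: (-2,-4) -> (2.503,-1.4) [heading=30, draw]
RT 154: heading 30 -> 236
RT 181: heading 236 -> 55
FD 12.5: (2.503,-1.4) -> (9.673,8.839) [heading=55, draw]
RT 90: heading 55 -> 325
Final: pos=(9.673,8.839), heading=325, 2 segment(s) drawn

Segment lengths:
  seg 1: (-2,-4) -> (2.503,-1.4), length = 5.2
  seg 2: (2.503,-1.4) -> (9.673,8.839), length = 12.5
Total = 17.7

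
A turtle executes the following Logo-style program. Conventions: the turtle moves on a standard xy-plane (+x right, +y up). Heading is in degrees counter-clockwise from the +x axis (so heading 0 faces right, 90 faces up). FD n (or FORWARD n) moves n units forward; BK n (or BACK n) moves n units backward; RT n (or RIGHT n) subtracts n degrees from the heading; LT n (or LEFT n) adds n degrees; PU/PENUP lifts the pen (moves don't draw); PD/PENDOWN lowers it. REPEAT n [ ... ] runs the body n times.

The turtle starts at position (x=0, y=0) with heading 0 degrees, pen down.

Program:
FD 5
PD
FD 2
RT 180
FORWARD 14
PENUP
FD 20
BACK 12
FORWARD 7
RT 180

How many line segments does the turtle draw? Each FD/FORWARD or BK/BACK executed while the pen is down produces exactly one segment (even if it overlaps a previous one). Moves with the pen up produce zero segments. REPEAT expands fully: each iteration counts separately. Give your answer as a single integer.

Answer: 3

Derivation:
Executing turtle program step by step:
Start: pos=(0,0), heading=0, pen down
FD 5: (0,0) -> (5,0) [heading=0, draw]
PD: pen down
FD 2: (5,0) -> (7,0) [heading=0, draw]
RT 180: heading 0 -> 180
FD 14: (7,0) -> (-7,0) [heading=180, draw]
PU: pen up
FD 20: (-7,0) -> (-27,0) [heading=180, move]
BK 12: (-27,0) -> (-15,0) [heading=180, move]
FD 7: (-15,0) -> (-22,0) [heading=180, move]
RT 180: heading 180 -> 0
Final: pos=(-22,0), heading=0, 3 segment(s) drawn
Segments drawn: 3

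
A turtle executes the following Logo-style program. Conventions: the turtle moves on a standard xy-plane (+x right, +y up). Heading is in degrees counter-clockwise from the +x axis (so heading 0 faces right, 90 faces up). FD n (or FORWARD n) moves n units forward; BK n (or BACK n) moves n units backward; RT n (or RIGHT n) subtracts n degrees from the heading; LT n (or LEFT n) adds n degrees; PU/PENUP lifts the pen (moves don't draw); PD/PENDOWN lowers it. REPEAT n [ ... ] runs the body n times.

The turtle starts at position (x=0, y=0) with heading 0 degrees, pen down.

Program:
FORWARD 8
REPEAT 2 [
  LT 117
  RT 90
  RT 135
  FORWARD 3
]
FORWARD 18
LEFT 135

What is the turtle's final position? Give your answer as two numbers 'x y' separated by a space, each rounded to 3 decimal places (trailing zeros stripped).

Executing turtle program step by step:
Start: pos=(0,0), heading=0, pen down
FD 8: (0,0) -> (8,0) [heading=0, draw]
REPEAT 2 [
  -- iteration 1/2 --
  LT 117: heading 0 -> 117
  RT 90: heading 117 -> 27
  RT 135: heading 27 -> 252
  FD 3: (8,0) -> (7.073,-2.853) [heading=252, draw]
  -- iteration 2/2 --
  LT 117: heading 252 -> 9
  RT 90: heading 9 -> 279
  RT 135: heading 279 -> 144
  FD 3: (7.073,-2.853) -> (4.646,-1.09) [heading=144, draw]
]
FD 18: (4.646,-1.09) -> (-9.916,9.49) [heading=144, draw]
LT 135: heading 144 -> 279
Final: pos=(-9.916,9.49), heading=279, 4 segment(s) drawn

Answer: -9.916 9.49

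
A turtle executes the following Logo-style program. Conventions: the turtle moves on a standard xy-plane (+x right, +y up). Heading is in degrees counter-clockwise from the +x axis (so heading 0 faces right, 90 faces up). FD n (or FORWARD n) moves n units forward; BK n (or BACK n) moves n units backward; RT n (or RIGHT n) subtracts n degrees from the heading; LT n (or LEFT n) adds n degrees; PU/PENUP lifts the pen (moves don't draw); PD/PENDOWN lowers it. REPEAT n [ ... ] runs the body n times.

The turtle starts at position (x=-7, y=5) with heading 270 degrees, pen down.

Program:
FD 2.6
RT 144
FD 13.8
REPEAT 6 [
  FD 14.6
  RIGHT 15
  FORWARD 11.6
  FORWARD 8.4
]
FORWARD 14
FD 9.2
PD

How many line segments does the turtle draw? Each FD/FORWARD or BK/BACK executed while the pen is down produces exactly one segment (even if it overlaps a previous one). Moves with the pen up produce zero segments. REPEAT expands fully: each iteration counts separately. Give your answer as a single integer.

Executing turtle program step by step:
Start: pos=(-7,5), heading=270, pen down
FD 2.6: (-7,5) -> (-7,2.4) [heading=270, draw]
RT 144: heading 270 -> 126
FD 13.8: (-7,2.4) -> (-15.111,13.564) [heading=126, draw]
REPEAT 6 [
  -- iteration 1/6 --
  FD 14.6: (-15.111,13.564) -> (-23.693,25.376) [heading=126, draw]
  RT 15: heading 126 -> 111
  FD 11.6: (-23.693,25.376) -> (-27.85,36.206) [heading=111, draw]
  FD 8.4: (-27.85,36.206) -> (-30.86,44.048) [heading=111, draw]
  -- iteration 2/6 --
  FD 14.6: (-30.86,44.048) -> (-36.093,57.678) [heading=111, draw]
  RT 15: heading 111 -> 96
  FD 11.6: (-36.093,57.678) -> (-37.305,69.214) [heading=96, draw]
  FD 8.4: (-37.305,69.214) -> (-38.183,77.568) [heading=96, draw]
  -- iteration 3/6 --
  FD 14.6: (-38.183,77.568) -> (-39.709,92.088) [heading=96, draw]
  RT 15: heading 96 -> 81
  FD 11.6: (-39.709,92.088) -> (-37.895,103.546) [heading=81, draw]
  FD 8.4: (-37.895,103.546) -> (-36.581,111.842) [heading=81, draw]
  -- iteration 4/6 --
  FD 14.6: (-36.581,111.842) -> (-34.297,126.262) [heading=81, draw]
  RT 15: heading 81 -> 66
  FD 11.6: (-34.297,126.262) -> (-29.579,136.86) [heading=66, draw]
  FD 8.4: (-29.579,136.86) -> (-26.162,144.533) [heading=66, draw]
  -- iteration 5/6 --
  FD 14.6: (-26.162,144.533) -> (-20.224,157.871) [heading=66, draw]
  RT 15: heading 66 -> 51
  FD 11.6: (-20.224,157.871) -> (-12.923,166.886) [heading=51, draw]
  FD 8.4: (-12.923,166.886) -> (-7.637,173.414) [heading=51, draw]
  -- iteration 6/6 --
  FD 14.6: (-7.637,173.414) -> (1.551,184.76) [heading=51, draw]
  RT 15: heading 51 -> 36
  FD 11.6: (1.551,184.76) -> (10.935,191.579) [heading=36, draw]
  FD 8.4: (10.935,191.579) -> (17.731,196.516) [heading=36, draw]
]
FD 14: (17.731,196.516) -> (29.057,204.745) [heading=36, draw]
FD 9.2: (29.057,204.745) -> (36.5,210.153) [heading=36, draw]
PD: pen down
Final: pos=(36.5,210.153), heading=36, 22 segment(s) drawn
Segments drawn: 22

Answer: 22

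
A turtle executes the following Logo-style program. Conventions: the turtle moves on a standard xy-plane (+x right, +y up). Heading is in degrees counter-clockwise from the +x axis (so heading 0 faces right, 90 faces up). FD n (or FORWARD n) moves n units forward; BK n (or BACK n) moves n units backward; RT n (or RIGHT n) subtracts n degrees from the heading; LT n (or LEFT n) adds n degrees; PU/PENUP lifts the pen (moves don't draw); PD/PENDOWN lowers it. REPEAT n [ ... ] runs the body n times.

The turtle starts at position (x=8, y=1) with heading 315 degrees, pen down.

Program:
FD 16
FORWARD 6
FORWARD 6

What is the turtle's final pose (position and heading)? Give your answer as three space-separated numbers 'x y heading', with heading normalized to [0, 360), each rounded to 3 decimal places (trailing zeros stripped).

Executing turtle program step by step:
Start: pos=(8,1), heading=315, pen down
FD 16: (8,1) -> (19.314,-10.314) [heading=315, draw]
FD 6: (19.314,-10.314) -> (23.556,-14.556) [heading=315, draw]
FD 6: (23.556,-14.556) -> (27.799,-18.799) [heading=315, draw]
Final: pos=(27.799,-18.799), heading=315, 3 segment(s) drawn

Answer: 27.799 -18.799 315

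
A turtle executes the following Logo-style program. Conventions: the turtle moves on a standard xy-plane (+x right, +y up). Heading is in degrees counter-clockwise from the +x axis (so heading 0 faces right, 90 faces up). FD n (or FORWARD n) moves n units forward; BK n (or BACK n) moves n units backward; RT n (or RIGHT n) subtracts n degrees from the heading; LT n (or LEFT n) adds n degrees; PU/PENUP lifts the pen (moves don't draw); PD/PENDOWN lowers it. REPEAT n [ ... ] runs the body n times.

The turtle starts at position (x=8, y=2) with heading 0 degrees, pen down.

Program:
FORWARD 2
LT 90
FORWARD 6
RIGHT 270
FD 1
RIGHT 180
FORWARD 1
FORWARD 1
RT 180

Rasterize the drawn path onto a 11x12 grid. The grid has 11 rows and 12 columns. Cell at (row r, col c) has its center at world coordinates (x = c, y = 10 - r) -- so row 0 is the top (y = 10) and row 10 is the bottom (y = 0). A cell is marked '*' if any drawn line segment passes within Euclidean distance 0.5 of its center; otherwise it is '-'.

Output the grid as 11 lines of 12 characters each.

Segment 0: (8,2) -> (10,2)
Segment 1: (10,2) -> (10,8)
Segment 2: (10,8) -> (9,8)
Segment 3: (9,8) -> (10,8)
Segment 4: (10,8) -> (11,8)

Answer: ------------
------------
---------***
----------*-
----------*-
----------*-
----------*-
----------*-
--------***-
------------
------------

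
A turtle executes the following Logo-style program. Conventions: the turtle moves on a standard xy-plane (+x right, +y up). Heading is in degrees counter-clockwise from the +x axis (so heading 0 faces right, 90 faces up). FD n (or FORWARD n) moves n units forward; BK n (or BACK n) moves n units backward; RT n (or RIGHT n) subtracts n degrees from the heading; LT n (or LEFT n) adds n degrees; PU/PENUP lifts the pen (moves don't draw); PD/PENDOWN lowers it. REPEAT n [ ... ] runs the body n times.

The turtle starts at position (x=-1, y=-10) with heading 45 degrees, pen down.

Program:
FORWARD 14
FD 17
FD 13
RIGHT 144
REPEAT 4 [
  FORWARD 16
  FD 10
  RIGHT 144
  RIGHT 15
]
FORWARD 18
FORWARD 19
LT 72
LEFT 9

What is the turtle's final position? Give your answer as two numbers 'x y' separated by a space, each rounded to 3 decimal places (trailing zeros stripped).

Executing turtle program step by step:
Start: pos=(-1,-10), heading=45, pen down
FD 14: (-1,-10) -> (8.899,-0.101) [heading=45, draw]
FD 17: (8.899,-0.101) -> (20.92,11.92) [heading=45, draw]
FD 13: (20.92,11.92) -> (30.113,21.113) [heading=45, draw]
RT 144: heading 45 -> 261
REPEAT 4 [
  -- iteration 1/4 --
  FD 16: (30.113,21.113) -> (27.61,5.31) [heading=261, draw]
  FD 10: (27.61,5.31) -> (26.045,-4.567) [heading=261, draw]
  RT 144: heading 261 -> 117
  RT 15: heading 117 -> 102
  -- iteration 2/4 --
  FD 16: (26.045,-4.567) -> (22.719,11.083) [heading=102, draw]
  FD 10: (22.719,11.083) -> (20.64,20.865) [heading=102, draw]
  RT 144: heading 102 -> 318
  RT 15: heading 318 -> 303
  -- iteration 3/4 --
  FD 16: (20.64,20.865) -> (29.354,7.446) [heading=303, draw]
  FD 10: (29.354,7.446) -> (34.8,-0.941) [heading=303, draw]
  RT 144: heading 303 -> 159
  RT 15: heading 159 -> 144
  -- iteration 4/4 --
  FD 16: (34.8,-0.941) -> (21.856,8.464) [heading=144, draw]
  FD 10: (21.856,8.464) -> (13.766,14.342) [heading=144, draw]
  RT 144: heading 144 -> 0
  RT 15: heading 0 -> 345
]
FD 18: (13.766,14.342) -> (31.153,9.683) [heading=345, draw]
FD 19: (31.153,9.683) -> (49.505,4.765) [heading=345, draw]
LT 72: heading 345 -> 57
LT 9: heading 57 -> 66
Final: pos=(49.505,4.765), heading=66, 13 segment(s) drawn

Answer: 49.505 4.765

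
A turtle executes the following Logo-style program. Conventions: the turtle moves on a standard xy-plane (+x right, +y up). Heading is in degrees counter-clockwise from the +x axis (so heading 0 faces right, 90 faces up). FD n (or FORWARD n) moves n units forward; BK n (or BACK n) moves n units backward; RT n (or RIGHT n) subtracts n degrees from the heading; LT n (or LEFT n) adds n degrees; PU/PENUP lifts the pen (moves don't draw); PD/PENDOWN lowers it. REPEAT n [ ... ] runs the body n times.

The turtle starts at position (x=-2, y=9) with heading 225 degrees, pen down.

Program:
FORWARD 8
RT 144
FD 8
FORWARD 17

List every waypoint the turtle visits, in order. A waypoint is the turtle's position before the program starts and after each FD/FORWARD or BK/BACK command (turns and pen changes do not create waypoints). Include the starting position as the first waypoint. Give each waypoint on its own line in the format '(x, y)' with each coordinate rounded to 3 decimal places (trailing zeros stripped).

Executing turtle program step by step:
Start: pos=(-2,9), heading=225, pen down
FD 8: (-2,9) -> (-7.657,3.343) [heading=225, draw]
RT 144: heading 225 -> 81
FD 8: (-7.657,3.343) -> (-6.405,11.245) [heading=81, draw]
FD 17: (-6.405,11.245) -> (-3.746,28.035) [heading=81, draw]
Final: pos=(-3.746,28.035), heading=81, 3 segment(s) drawn
Waypoints (4 total):
(-2, 9)
(-7.657, 3.343)
(-6.405, 11.245)
(-3.746, 28.035)

Answer: (-2, 9)
(-7.657, 3.343)
(-6.405, 11.245)
(-3.746, 28.035)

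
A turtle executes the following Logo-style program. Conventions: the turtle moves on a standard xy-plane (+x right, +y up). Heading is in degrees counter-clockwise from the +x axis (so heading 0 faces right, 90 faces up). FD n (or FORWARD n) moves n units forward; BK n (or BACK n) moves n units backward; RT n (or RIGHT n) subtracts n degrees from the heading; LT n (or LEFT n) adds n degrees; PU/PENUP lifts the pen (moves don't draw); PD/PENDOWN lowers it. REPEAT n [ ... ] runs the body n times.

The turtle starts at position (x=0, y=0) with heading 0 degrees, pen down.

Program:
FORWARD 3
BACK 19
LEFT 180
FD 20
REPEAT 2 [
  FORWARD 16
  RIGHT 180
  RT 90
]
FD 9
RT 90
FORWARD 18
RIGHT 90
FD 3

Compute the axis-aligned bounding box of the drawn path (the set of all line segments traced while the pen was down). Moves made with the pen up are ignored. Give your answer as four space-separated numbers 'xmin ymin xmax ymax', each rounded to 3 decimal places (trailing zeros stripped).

Answer: -52 -34 3 0

Derivation:
Executing turtle program step by step:
Start: pos=(0,0), heading=0, pen down
FD 3: (0,0) -> (3,0) [heading=0, draw]
BK 19: (3,0) -> (-16,0) [heading=0, draw]
LT 180: heading 0 -> 180
FD 20: (-16,0) -> (-36,0) [heading=180, draw]
REPEAT 2 [
  -- iteration 1/2 --
  FD 16: (-36,0) -> (-52,0) [heading=180, draw]
  RT 180: heading 180 -> 0
  RT 90: heading 0 -> 270
  -- iteration 2/2 --
  FD 16: (-52,0) -> (-52,-16) [heading=270, draw]
  RT 180: heading 270 -> 90
  RT 90: heading 90 -> 0
]
FD 9: (-52,-16) -> (-43,-16) [heading=0, draw]
RT 90: heading 0 -> 270
FD 18: (-43,-16) -> (-43,-34) [heading=270, draw]
RT 90: heading 270 -> 180
FD 3: (-43,-34) -> (-46,-34) [heading=180, draw]
Final: pos=(-46,-34), heading=180, 8 segment(s) drawn

Segment endpoints: x in {-52, -46, -43, -43, -36, -16, 0, 3}, y in {-34, -16, -16, 0, 0, 0}
xmin=-52, ymin=-34, xmax=3, ymax=0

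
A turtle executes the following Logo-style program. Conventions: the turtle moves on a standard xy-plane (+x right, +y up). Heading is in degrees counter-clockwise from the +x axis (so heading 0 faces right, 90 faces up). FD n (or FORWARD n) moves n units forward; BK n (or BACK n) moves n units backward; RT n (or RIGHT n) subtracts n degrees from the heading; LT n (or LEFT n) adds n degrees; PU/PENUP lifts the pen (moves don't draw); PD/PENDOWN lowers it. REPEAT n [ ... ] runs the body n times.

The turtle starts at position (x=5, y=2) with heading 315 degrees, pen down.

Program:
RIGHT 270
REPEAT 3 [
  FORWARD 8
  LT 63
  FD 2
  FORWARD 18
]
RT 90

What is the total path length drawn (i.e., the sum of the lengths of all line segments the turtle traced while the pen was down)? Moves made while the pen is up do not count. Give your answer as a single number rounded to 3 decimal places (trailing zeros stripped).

Answer: 84

Derivation:
Executing turtle program step by step:
Start: pos=(5,2), heading=315, pen down
RT 270: heading 315 -> 45
REPEAT 3 [
  -- iteration 1/3 --
  FD 8: (5,2) -> (10.657,7.657) [heading=45, draw]
  LT 63: heading 45 -> 108
  FD 2: (10.657,7.657) -> (10.039,9.559) [heading=108, draw]
  FD 18: (10.039,9.559) -> (4.477,26.678) [heading=108, draw]
  -- iteration 2/3 --
  FD 8: (4.477,26.678) -> (2.004,34.286) [heading=108, draw]
  LT 63: heading 108 -> 171
  FD 2: (2.004,34.286) -> (0.029,34.599) [heading=171, draw]
  FD 18: (0.029,34.599) -> (-17.749,37.415) [heading=171, draw]
  -- iteration 3/3 --
  FD 8: (-17.749,37.415) -> (-25.651,38.667) [heading=171, draw]
  LT 63: heading 171 -> 234
  FD 2: (-25.651,38.667) -> (-26.826,37.049) [heading=234, draw]
  FD 18: (-26.826,37.049) -> (-37.407,22.486) [heading=234, draw]
]
RT 90: heading 234 -> 144
Final: pos=(-37.407,22.486), heading=144, 9 segment(s) drawn

Segment lengths:
  seg 1: (5,2) -> (10.657,7.657), length = 8
  seg 2: (10.657,7.657) -> (10.039,9.559), length = 2
  seg 3: (10.039,9.559) -> (4.477,26.678), length = 18
  seg 4: (4.477,26.678) -> (2.004,34.286), length = 8
  seg 5: (2.004,34.286) -> (0.029,34.599), length = 2
  seg 6: (0.029,34.599) -> (-17.749,37.415), length = 18
  seg 7: (-17.749,37.415) -> (-25.651,38.667), length = 8
  seg 8: (-25.651,38.667) -> (-26.826,37.049), length = 2
  seg 9: (-26.826,37.049) -> (-37.407,22.486), length = 18
Total = 84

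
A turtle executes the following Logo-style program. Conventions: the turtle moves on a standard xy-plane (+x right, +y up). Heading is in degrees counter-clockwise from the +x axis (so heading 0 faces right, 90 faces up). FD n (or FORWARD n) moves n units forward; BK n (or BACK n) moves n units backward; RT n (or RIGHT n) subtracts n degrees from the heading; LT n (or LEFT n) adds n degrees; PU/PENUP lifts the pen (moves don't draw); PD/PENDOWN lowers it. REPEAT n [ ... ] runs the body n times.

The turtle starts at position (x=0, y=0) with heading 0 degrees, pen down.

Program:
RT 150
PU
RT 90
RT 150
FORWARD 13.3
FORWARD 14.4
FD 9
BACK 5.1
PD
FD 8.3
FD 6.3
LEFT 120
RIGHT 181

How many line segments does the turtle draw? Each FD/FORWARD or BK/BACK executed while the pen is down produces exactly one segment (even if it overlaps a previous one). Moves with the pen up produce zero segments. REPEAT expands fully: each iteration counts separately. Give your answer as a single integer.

Answer: 2

Derivation:
Executing turtle program step by step:
Start: pos=(0,0), heading=0, pen down
RT 150: heading 0 -> 210
PU: pen up
RT 90: heading 210 -> 120
RT 150: heading 120 -> 330
FD 13.3: (0,0) -> (11.518,-6.65) [heading=330, move]
FD 14.4: (11.518,-6.65) -> (23.989,-13.85) [heading=330, move]
FD 9: (23.989,-13.85) -> (31.783,-18.35) [heading=330, move]
BK 5.1: (31.783,-18.35) -> (27.366,-15.8) [heading=330, move]
PD: pen down
FD 8.3: (27.366,-15.8) -> (34.554,-19.95) [heading=330, draw]
FD 6.3: (34.554,-19.95) -> (40.01,-23.1) [heading=330, draw]
LT 120: heading 330 -> 90
RT 181: heading 90 -> 269
Final: pos=(40.01,-23.1), heading=269, 2 segment(s) drawn
Segments drawn: 2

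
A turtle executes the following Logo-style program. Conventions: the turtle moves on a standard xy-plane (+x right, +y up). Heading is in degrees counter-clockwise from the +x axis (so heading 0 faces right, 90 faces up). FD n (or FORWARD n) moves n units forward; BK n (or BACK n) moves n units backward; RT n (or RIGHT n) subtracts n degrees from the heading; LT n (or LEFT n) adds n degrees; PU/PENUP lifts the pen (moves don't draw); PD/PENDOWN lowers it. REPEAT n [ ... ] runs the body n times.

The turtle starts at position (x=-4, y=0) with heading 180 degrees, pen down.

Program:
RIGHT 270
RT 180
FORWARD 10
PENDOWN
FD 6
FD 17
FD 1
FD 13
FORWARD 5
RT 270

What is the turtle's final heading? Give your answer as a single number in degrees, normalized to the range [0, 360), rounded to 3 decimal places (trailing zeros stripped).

Executing turtle program step by step:
Start: pos=(-4,0), heading=180, pen down
RT 270: heading 180 -> 270
RT 180: heading 270 -> 90
FD 10: (-4,0) -> (-4,10) [heading=90, draw]
PD: pen down
FD 6: (-4,10) -> (-4,16) [heading=90, draw]
FD 17: (-4,16) -> (-4,33) [heading=90, draw]
FD 1: (-4,33) -> (-4,34) [heading=90, draw]
FD 13: (-4,34) -> (-4,47) [heading=90, draw]
FD 5: (-4,47) -> (-4,52) [heading=90, draw]
RT 270: heading 90 -> 180
Final: pos=(-4,52), heading=180, 6 segment(s) drawn

Answer: 180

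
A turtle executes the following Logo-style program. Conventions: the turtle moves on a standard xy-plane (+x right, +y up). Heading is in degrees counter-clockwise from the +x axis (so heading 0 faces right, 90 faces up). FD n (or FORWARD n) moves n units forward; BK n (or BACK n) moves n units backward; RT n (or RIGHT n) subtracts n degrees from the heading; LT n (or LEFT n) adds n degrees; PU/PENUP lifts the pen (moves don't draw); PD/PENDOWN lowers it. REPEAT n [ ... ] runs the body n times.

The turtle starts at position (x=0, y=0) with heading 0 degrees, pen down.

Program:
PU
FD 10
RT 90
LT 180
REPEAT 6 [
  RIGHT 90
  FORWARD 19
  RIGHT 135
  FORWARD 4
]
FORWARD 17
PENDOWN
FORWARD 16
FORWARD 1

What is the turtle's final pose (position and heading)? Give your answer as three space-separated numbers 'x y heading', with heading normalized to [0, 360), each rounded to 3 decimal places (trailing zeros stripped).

Answer: -13.393 -6.737 180

Derivation:
Executing turtle program step by step:
Start: pos=(0,0), heading=0, pen down
PU: pen up
FD 10: (0,0) -> (10,0) [heading=0, move]
RT 90: heading 0 -> 270
LT 180: heading 270 -> 90
REPEAT 6 [
  -- iteration 1/6 --
  RT 90: heading 90 -> 0
  FD 19: (10,0) -> (29,0) [heading=0, move]
  RT 135: heading 0 -> 225
  FD 4: (29,0) -> (26.172,-2.828) [heading=225, move]
  -- iteration 2/6 --
  RT 90: heading 225 -> 135
  FD 19: (26.172,-2.828) -> (12.737,10.607) [heading=135, move]
  RT 135: heading 135 -> 0
  FD 4: (12.737,10.607) -> (16.737,10.607) [heading=0, move]
  -- iteration 3/6 --
  RT 90: heading 0 -> 270
  FD 19: (16.737,10.607) -> (16.737,-8.393) [heading=270, move]
  RT 135: heading 270 -> 135
  FD 4: (16.737,-8.393) -> (13.908,-5.565) [heading=135, move]
  -- iteration 4/6 --
  RT 90: heading 135 -> 45
  FD 19: (13.908,-5.565) -> (27.343,7.87) [heading=45, move]
  RT 135: heading 45 -> 270
  FD 4: (27.343,7.87) -> (27.343,3.87) [heading=270, move]
  -- iteration 5/6 --
  RT 90: heading 270 -> 180
  FD 19: (27.343,3.87) -> (8.343,3.87) [heading=180, move]
  RT 135: heading 180 -> 45
  FD 4: (8.343,3.87) -> (11.172,6.698) [heading=45, move]
  -- iteration 6/6 --
  RT 90: heading 45 -> 315
  FD 19: (11.172,6.698) -> (24.607,-6.737) [heading=315, move]
  RT 135: heading 315 -> 180
  FD 4: (24.607,-6.737) -> (20.607,-6.737) [heading=180, move]
]
FD 17: (20.607,-6.737) -> (3.607,-6.737) [heading=180, move]
PD: pen down
FD 16: (3.607,-6.737) -> (-12.393,-6.737) [heading=180, draw]
FD 1: (-12.393,-6.737) -> (-13.393,-6.737) [heading=180, draw]
Final: pos=(-13.393,-6.737), heading=180, 2 segment(s) drawn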